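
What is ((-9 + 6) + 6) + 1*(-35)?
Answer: -32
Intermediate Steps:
((-9 + 6) + 6) + 1*(-35) = (-3 + 6) - 35 = 3 - 35 = -32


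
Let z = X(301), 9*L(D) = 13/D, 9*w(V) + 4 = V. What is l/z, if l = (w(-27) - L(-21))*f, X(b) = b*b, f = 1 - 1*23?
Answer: 14036/17123589 ≈ 0.00081969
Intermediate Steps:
w(V) = -4/9 + V/9
L(D) = 13/(9*D) (L(D) = (13/D)/9 = 13/(9*D))
f = -22 (f = 1 - 23 = -22)
X(b) = b**2
z = 90601 (z = 301**2 = 90601)
l = 14036/189 (l = ((-4/9 + (1/9)*(-27)) - 13/(9*(-21)))*(-22) = ((-4/9 - 3) - 13*(-1)/(9*21))*(-22) = (-31/9 - 1*(-13/189))*(-22) = (-31/9 + 13/189)*(-22) = -638/189*(-22) = 14036/189 ≈ 74.265)
l/z = (14036/189)/90601 = (14036/189)*(1/90601) = 14036/17123589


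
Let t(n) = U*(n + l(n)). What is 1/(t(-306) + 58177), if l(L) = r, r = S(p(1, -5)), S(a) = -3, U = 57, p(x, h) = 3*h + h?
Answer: 1/40564 ≈ 2.4652e-5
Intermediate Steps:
p(x, h) = 4*h
r = -3
l(L) = -3
t(n) = -171 + 57*n (t(n) = 57*(n - 3) = 57*(-3 + n) = -171 + 57*n)
1/(t(-306) + 58177) = 1/((-171 + 57*(-306)) + 58177) = 1/((-171 - 17442) + 58177) = 1/(-17613 + 58177) = 1/40564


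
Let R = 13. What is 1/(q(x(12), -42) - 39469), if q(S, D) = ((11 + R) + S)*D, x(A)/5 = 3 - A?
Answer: -1/38587 ≈ -2.5915e-5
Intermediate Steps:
x(A) = 15 - 5*A (x(A) = 5*(3 - A) = 15 - 5*A)
q(S, D) = D*(24 + S) (q(S, D) = ((11 + 13) + S)*D = (24 + S)*D = D*(24 + S))
1/(q(x(12), -42) - 39469) = 1/(-42*(24 + (15 - 5*12)) - 39469) = 1/(-42*(24 + (15 - 60)) - 39469) = 1/(-42*(24 - 45) - 39469) = 1/(-42*(-21) - 39469) = 1/(882 - 39469) = 1/(-38587) = -1/38587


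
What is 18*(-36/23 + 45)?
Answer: 17982/23 ≈ 781.83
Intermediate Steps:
18*(-36/23 + 45) = 18*(999/23) = 17982/23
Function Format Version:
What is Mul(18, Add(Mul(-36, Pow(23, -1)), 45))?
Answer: Rational(17982, 23) ≈ 781.83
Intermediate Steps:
Mul(18, Add(Mul(-36, Pow(23, -1)), 45)) = Mul(18, Add(Mul(-36, Rational(1, 23)), 45)) = Mul(18, Add(Rational(-36, 23), 45)) = Mul(18, Rational(999, 23)) = Rational(17982, 23)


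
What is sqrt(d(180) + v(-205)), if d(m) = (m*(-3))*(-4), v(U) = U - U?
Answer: 12*sqrt(15) ≈ 46.476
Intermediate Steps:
v(U) = 0
d(m) = 12*m (d(m) = -3*m*(-4) = 12*m)
sqrt(d(180) + v(-205)) = sqrt(12*180 + 0) = sqrt(2160 + 0) = sqrt(2160) = 12*sqrt(15)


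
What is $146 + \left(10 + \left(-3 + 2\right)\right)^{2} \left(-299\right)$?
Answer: $-24073$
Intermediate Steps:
$146 + \left(10 + \left(-3 + 2\right)\right)^{2} \left(-299\right) = 146 + \left(10 - 1\right)^{2} \left(-299\right) = 146 + 9^{2} \left(-299\right) = 146 + 81 \left(-299\right) = 146 - 24219 = -24073$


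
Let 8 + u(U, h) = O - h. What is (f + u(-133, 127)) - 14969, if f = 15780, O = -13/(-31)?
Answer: 20969/31 ≈ 676.42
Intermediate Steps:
O = 13/31 (O = -13*(-1/31) = 13/31 ≈ 0.41935)
u(U, h) = -235/31 - h (u(U, h) = -8 + (13/31 - h) = -235/31 - h)
(f + u(-133, 127)) - 14969 = (15780 + (-235/31 - 1*127)) - 14969 = (15780 + (-235/31 - 127)) - 14969 = (15780 - 4172/31) - 14969 = 485008/31 - 14969 = 20969/31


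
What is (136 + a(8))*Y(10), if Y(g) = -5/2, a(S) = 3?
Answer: -695/2 ≈ -347.50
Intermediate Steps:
Y(g) = -5/2 (Y(g) = -5*1/2 = -5/2)
(136 + a(8))*Y(10) = (136 + 3)*(-5/2) = 139*(-5/2) = -695/2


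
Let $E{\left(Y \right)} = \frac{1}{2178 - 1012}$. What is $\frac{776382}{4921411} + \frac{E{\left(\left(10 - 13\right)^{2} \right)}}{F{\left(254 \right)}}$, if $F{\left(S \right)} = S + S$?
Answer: $\frac{41807065337}{265008139528} \approx 0.15776$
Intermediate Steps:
$F{\left(S \right)} = 2 S$
$E{\left(Y \right)} = \frac{1}{1166}$
$\frac{776382}{4921411} + \frac{E{\left(\left(10 - 13\right)^{2} \right)}}{F{\left(254 \right)}} = \frac{776382}{4921411} + \frac{1}{1166 \cdot 2 \cdot 254} = 776382 \cdot \frac{1}{4921411} + \frac{1}{1166 \cdot 508} = \frac{776382}{4921411} + \frac{1}{1166} \cdot \frac{1}{508} = \frac{776382}{4921411} + \frac{1}{592328} = \frac{41807065337}{265008139528}$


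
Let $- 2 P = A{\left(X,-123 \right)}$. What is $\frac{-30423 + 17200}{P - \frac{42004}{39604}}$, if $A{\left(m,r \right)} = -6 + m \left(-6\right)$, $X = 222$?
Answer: $- \frac{130920923}{6613268} \approx -19.797$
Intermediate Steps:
$A{\left(m,r \right)} = -6 - 6 m$
$P = 669$ ($P = - \frac{-6 - 1332}{2} = \left(- \frac{1}{2}\right) \left(-1338\right) = 669$)
$\frac{-30423 + 17200}{P - \frac{42004}{39604}} = \frac{-30423 + 17200}{669 - \frac{42004}{39604}} = - \frac{13223}{669 - \frac{10501}{9901}} = - \frac{13223}{\frac{6613268}{9901}} = \left(-13223\right) \frac{9901}{6613268} = - \frac{130920923}{6613268}$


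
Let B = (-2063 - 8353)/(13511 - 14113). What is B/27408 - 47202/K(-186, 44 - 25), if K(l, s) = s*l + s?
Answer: 2318010377/172607590 ≈ 13.429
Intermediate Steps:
K(l, s) = s + l*s (K(l, s) = l*s + s = s + l*s)
B = 744/43 (B = -10416/(-602) = -10416*(-1/602) = 744/43 ≈ 17.302)
B/27408 - 47202/K(-186, 44 - 25) = (744/43)/27408 - 47202*1/((1 - 186)*(44 - 25)) = (744/43)*(1/27408) - 47202/(19*(-185)) = 31/49106 - 47202/(-3515) = 31/49106 - 47202*(-1/3515) = 31/49106 + 47202/3515 = 2318010377/172607590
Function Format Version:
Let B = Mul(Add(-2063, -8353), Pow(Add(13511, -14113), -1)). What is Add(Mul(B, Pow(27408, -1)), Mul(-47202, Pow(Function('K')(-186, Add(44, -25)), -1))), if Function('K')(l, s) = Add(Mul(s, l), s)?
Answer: Rational(2318010377, 172607590) ≈ 13.429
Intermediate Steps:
Function('K')(l, s) = Add(s, Mul(l, s)) (Function('K')(l, s) = Add(Mul(l, s), s) = Add(s, Mul(l, s)))
B = Rational(744, 43) (B = Mul(-10416, Pow(-602, -1)) = Mul(-10416, Rational(-1, 602)) = Rational(744, 43) ≈ 17.302)
Add(Mul(B, Pow(27408, -1)), Mul(-47202, Pow(Function('K')(-186, Add(44, -25)), -1))) = Add(Mul(Rational(744, 43), Pow(27408, -1)), Mul(-47202, Pow(Mul(Add(44, -25), Add(1, -186)), -1))) = Add(Mul(Rational(744, 43), Rational(1, 27408)), Mul(-47202, Pow(Mul(19, -185), -1))) = Add(Rational(31, 49106), Mul(-47202, Pow(-3515, -1))) = Add(Rational(31, 49106), Mul(-47202, Rational(-1, 3515))) = Add(Rational(31, 49106), Rational(47202, 3515)) = Rational(2318010377, 172607590)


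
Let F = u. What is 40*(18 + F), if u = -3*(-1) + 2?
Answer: 920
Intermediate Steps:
u = 5 (u = 3 + 2 = 5)
F = 5
40*(18 + F) = 40*(18 + 5) = 40*23 = 920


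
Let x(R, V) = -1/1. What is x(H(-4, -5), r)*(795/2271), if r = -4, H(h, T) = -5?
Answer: -265/757 ≈ -0.35007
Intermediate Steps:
x(R, V) = -1 (x(R, V) = -1*1 = -1)
x(H(-4, -5), r)*(795/2271) = -795/2271 = -1*265/757 = -265/757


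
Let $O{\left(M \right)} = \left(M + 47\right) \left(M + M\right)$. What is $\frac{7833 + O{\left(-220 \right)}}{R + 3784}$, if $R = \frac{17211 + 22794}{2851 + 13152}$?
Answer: $\frac{1343499859}{60595357} \approx 22.172$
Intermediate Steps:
$O{\left(M \right)} = 2 M \left(47 + M\right)$ ($O{\left(M \right)} = \left(47 + M\right) 2 M = 2 M \left(47 + M\right)$)
$R = \frac{40005}{16003} \approx 2.4998$
$\frac{7833 + O{\left(-220 \right)}}{R + 3784} = \frac{7833 + 2 \left(-220\right) \left(47 - 220\right)}{\frac{40005}{16003} + 3784} = \frac{7833 + 2 \left(-220\right) \left(-173\right)}{\frac{60595357}{16003}} = \left(7833 + 76120\right) \frac{16003}{60595357} = 83953 \cdot \frac{16003}{60595357} = \frac{1343499859}{60595357}$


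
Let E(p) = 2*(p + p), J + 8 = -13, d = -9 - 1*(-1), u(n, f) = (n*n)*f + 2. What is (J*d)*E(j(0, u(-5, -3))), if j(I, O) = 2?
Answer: 1344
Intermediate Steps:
u(n, f) = 2 + f*n² (u(n, f) = n²*f + 2 = f*n² + 2 = 2 + f*n²)
d = -8 (d = -9 + 1 = -8)
J = -21 (J = -8 - 13 = -21)
E(p) = 4*p (E(p) = 2*(2*p) = 4*p)
(J*d)*E(j(0, u(-5, -3))) = (-21*(-8))*(4*2) = 168*8 = 1344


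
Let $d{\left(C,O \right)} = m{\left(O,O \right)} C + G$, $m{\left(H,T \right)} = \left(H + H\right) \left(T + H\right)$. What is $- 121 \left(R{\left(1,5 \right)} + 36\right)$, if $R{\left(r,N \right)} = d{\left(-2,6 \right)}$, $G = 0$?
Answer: $30492$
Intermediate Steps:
$m{\left(H,T \right)} = 2 H \left(H + T\right)$
$d{\left(C,O \right)} = 4 C O^{2}$ ($d{\left(C,O \right)} = 2 O \left(O + O\right) C + 0 = 2 O 2 O C + 0 = 4 O^{2} C + 0 = 4 C O^{2} + 0 = 4 C O^{2}$)
$R{\left(r,N \right)} = -288$ ($R{\left(r,N \right)} = 4 \left(-2\right) 6^{2} = 4 \left(-2\right) 36 = -288$)
$- 121 \left(R{\left(1,5 \right)} + 36\right) = - 121 \left(-288 + 36\right) = \left(-121\right) \left(-252\right) = 30492$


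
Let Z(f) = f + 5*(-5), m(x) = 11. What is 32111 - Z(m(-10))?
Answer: 32125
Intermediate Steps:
Z(f) = -25 + f (Z(f) = f - 25 = -25 + f)
32111 - Z(m(-10)) = 32111 - (-25 + 11) = 32111 - 1*(-14) = 32111 + 14 = 32125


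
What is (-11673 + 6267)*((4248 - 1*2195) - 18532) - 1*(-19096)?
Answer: 89104570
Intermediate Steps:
(-11673 + 6267)*((4248 - 1*2195) - 18532) - 1*(-19096) = -5406*((4248 - 2195) - 18532) + 19096 = -5406*(2053 - 18532) + 19096 = -5406*(-16479) + 19096 = 89085474 + 19096 = 89104570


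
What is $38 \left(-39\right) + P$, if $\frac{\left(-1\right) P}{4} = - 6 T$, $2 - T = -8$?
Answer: $-1242$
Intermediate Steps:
$T = 10$ ($T = 2 - -8 = 2 + 8 = 10$)
$P = 240$ ($P = - 4 \left(\left(-6\right) 10\right) = \left(-4\right) \left(-60\right) = 240$)
$38 \left(-39\right) + P = 38 \left(-39\right) + 240 = -1482 + 240 = -1242$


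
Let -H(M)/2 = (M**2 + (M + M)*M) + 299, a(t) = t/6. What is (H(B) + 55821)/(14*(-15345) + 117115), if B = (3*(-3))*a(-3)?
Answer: -110203/195430 ≈ -0.56390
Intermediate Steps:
a(t) = t/6 (a(t) = t*(1/6) = t/6)
B = 9/2 (B = (3*(-3))*((1/6)*(-3)) = -9*(-1/2) = 9/2 ≈ 4.5000)
H(M) = -598 - 6*M**2 (H(M) = -2*((M**2 + (M + M)*M) + 299) = -2*((M**2 + (2*M)*M) + 299) = -2*((M**2 + 2*M**2) + 299) = -2*(3*M**2 + 299) = -2*(299 + 3*M**2) = -598 - 6*M**2)
(H(B) + 55821)/(14*(-15345) + 117115) = ((-598 - 6*(9/2)**2) + 55821)/(14*(-15345) + 117115) = ((-598 - 6*81/4) + 55821)/(-214830 + 117115) = ((-598 - 243/2) + 55821)/(-97715) = (-1439/2 + 55821)*(-1/97715) = (110203/2)*(-1/97715) = -110203/195430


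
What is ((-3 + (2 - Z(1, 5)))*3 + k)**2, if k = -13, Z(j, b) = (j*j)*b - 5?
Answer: 256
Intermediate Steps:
Z(j, b) = -5 + b*j**2 (Z(j, b) = j**2*b - 5 = b*j**2 - 5 = -5 + b*j**2)
((-3 + (2 - Z(1, 5)))*3 + k)**2 = ((-3 + (2 - (-5 + 5*1**2)))*3 - 13)**2 = ((-3 + (2 - (-5 + 5*1)))*3 - 13)**2 = ((-3 + (2 - (-5 + 5)))*3 - 13)**2 = ((-3 + (2 - 1*0))*3 - 13)**2 = ((-3 + (2 + 0))*3 - 13)**2 = ((-3 + 2)*3 - 13)**2 = (-1*3 - 13)**2 = (-3 - 13)**2 = (-16)**2 = 256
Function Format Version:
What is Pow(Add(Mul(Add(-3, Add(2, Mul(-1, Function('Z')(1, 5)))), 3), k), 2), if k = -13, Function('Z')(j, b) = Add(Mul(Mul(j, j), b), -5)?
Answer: 256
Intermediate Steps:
Function('Z')(j, b) = Add(-5, Mul(b, Pow(j, 2))) (Function('Z')(j, b) = Add(Mul(Pow(j, 2), b), -5) = Add(Mul(b, Pow(j, 2)), -5) = Add(-5, Mul(b, Pow(j, 2))))
Pow(Add(Mul(Add(-3, Add(2, Mul(-1, Function('Z')(1, 5)))), 3), k), 2) = Pow(Add(Mul(Add(-3, Add(2, Mul(-1, Add(-5, Mul(5, Pow(1, 2)))))), 3), -13), 2) = Pow(Add(Mul(Add(-3, Add(2, Mul(-1, Add(-5, Mul(5, 1))))), 3), -13), 2) = Pow(Add(Mul(Add(-3, Add(2, Mul(-1, Add(-5, 5)))), 3), -13), 2) = Pow(Add(Mul(Add(-3, Add(2, Mul(-1, 0))), 3), -13), 2) = Pow(Add(Mul(Add(-3, Add(2, 0)), 3), -13), 2) = Pow(Add(Mul(Add(-3, 2), 3), -13), 2) = Pow(Add(Mul(-1, 3), -13), 2) = Pow(Add(-3, -13), 2) = Pow(-16, 2) = 256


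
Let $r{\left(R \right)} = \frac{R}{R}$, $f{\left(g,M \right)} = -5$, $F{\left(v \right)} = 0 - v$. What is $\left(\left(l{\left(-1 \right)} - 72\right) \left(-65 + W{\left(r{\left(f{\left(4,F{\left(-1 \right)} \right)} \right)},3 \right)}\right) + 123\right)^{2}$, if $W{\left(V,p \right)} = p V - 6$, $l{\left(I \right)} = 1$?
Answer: $24512401$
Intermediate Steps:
$F{\left(v \right)} = - v$
$r{\left(R \right)} = 1$
$W{\left(V,p \right)} = -6 + V p$ ($W{\left(V,p \right)} = V p - 6 = -6 + V p$)
$\left(\left(l{\left(-1 \right)} - 72\right) \left(-65 + W{\left(r{\left(f{\left(4,F{\left(-1 \right)} \right)} \right)},3 \right)}\right) + 123\right)^{2} = \left(\left(1 - 72\right) \left(-65 + \left(-6 + 1 \cdot 3\right)\right) + 123\right)^{2} = \left(- 71 \left(-65 + \left(-6 + 3\right)\right) + 123\right)^{2} = \left(- 71 \left(-65 - 3\right) + 123\right)^{2} = \left(\left(-71\right) \left(-68\right) + 123\right)^{2} = \left(4828 + 123\right)^{2} = 4951^{2} = 24512401$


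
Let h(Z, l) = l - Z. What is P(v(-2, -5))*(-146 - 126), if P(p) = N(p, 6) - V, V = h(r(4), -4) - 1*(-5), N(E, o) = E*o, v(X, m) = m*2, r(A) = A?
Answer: 15504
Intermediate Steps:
v(X, m) = 2*m
V = -3 (V = (-4 - 1*4) - 1*(-5) = (-4 - 4) + 5 = -8 + 5 = -3)
P(p) = 3 + 6*p (P(p) = p*6 - 1*(-3) = 6*p + 3 = 3 + 6*p)
P(v(-2, -5))*(-146 - 126) = (3 + 6*(2*(-5)))*(-146 - 126) = (3 + 6*(-10))*(-272) = (3 - 60)*(-272) = -57*(-272) = 15504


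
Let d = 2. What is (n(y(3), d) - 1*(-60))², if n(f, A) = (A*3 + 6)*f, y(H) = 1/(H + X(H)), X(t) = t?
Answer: 3844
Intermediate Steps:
y(H) = 1/(2*H) (y(H) = 1/(H + H) = 1/(2*H))
n(f, A) = f*(6 + 3*A) (n(f, A) = (3*A + 6)*f = (6 + 3*A)*f = f*(6 + 3*A))
(n(y(3), d) - 1*(-60))² = (3*((½)/3)*(2 + 2) - 1*(-60))² = (3*((½)*(⅓))*4 + 60)² = (3*(⅙)*4 + 60)² = (2 + 60)² = 62² = 3844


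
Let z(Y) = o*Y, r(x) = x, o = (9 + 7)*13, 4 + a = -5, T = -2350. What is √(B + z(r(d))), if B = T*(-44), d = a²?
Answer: 2*√30062 ≈ 346.77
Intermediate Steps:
a = -9 (a = -4 - 5 = -9)
o = 208 (o = 16*13 = 208)
d = 81 (d = (-9)² = 81)
B = 103400 (B = -2350*(-44) = 103400)
z(Y) = 208*Y
√(B + z(r(d))) = √(103400 + 208*81) = √(103400 + 16848) = √120248 = 2*√30062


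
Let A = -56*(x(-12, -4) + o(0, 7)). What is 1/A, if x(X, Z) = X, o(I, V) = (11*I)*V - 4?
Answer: 1/896 ≈ 0.0011161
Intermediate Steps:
o(I, V) = -4 + 11*I*V (o(I, V) = 11*I*V - 4 = -4 + 11*I*V)
A = 896 (A = -56*(-12 + (-4 + 11*0*7)) = -56*(-12 + (-4 + 0)) = -56*(-12 - 4) = -56*(-16) = 896)
1/A = 1/896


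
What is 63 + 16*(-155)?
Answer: -2417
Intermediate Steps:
63 + 16*(-155) = 63 - 2480 = -2417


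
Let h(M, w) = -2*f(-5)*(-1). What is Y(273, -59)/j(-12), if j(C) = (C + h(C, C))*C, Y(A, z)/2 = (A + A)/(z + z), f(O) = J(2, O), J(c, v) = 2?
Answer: -91/944 ≈ -0.096398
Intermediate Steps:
f(O) = 2
Y(A, z) = 2*A/z (Y(A, z) = 2*((A + A)/(z + z)) = 2*((2*A)/((2*z))) = 2*((2*A)*(1/(2*z))) = 2*(A/z) = 2*A/z)
h(M, w) = 4 (h(M, w) = -2*2*(-1) = -4*(-1) = 4)
j(C) = C*(4 + C) (j(C) = (C + 4)*C = (4 + C)*C = C*(4 + C))
Y(273, -59)/j(-12) = (2*273/(-59))/((-12*(4 - 12))) = (2*273*(-1/59))/((-12*(-8))) = -546/59/96 = -546/59*1/96 = -91/944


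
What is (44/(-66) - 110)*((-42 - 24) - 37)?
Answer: 34196/3 ≈ 11399.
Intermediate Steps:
(44/(-66) - 110)*((-42 - 24) - 37) = (44*(-1/66) - 110)*(-66 - 37) = (-⅔ - 110)*(-103) = -332/3*(-103) = 34196/3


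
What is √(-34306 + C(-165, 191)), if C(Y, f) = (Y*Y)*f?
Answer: √5165669 ≈ 2272.8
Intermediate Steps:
C(Y, f) = f*Y² (C(Y, f) = Y²*f = f*Y²)
√(-34306 + C(-165, 191)) = √(-34306 + 191*(-165)²) = √(-34306 + 191*27225) = √(-34306 + 5199975) = √5165669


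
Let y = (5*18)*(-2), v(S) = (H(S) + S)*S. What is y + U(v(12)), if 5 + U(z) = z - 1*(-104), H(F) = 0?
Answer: 63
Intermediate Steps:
v(S) = S² (v(S) = (0 + S)*S = S*S = S²)
U(z) = 99 + z (U(z) = -5 + (z - 1*(-104)) = -5 + (z + 104) = -5 + (104 + z) = 99 + z)
y = -180 (y = 90*(-2) = -180)
y + U(v(12)) = -180 + (99 + 12²) = -180 + (99 + 144) = -180 + 243 = 63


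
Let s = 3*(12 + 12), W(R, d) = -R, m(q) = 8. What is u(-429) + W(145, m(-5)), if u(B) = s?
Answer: -73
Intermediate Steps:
s = 72 (s = 3*24 = 72)
u(B) = 72
u(-429) + W(145, m(-5)) = 72 - 1*145 = 72 - 145 = -73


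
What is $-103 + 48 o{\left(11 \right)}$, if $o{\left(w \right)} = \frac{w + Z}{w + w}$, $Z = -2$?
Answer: $- \frac{917}{11} \approx -83.364$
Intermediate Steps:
$o{\left(w \right)} = \frac{-2 + w}{2 w}$ ($o{\left(w \right)} = \frac{w - 2}{w + w} = \frac{-2 + w}{2 w}$)
$-103 + 48 o{\left(11 \right)} = -103 + 48 \frac{-2 + 11}{2 \cdot 11} = -103 + 48 \cdot \frac{1}{2} \cdot \frac{1}{11} \cdot 9 = -103 + 48 \cdot \frac{9}{22} = -103 + \frac{216}{11} = - \frac{917}{11}$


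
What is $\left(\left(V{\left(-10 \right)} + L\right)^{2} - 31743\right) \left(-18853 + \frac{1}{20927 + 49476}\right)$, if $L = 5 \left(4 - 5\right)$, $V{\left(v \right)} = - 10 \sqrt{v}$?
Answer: $\frac{43426855226244}{70403} - \frac{132730775800 i \sqrt{10}}{70403} \approx 6.1683 \cdot 10^{8} - 5.9618 \cdot 10^{6} i$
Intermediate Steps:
$L = -5$ ($L = 5 \left(-1\right) = -5$)
$\left(\left(V{\left(-10 \right)} + L\right)^{2} - 31743\right) \left(-18853 + \frac{1}{20927 + 49476}\right) = \left(\left(- 10 \sqrt{-10} - 5\right)^{2} - 31743\right) \left(-18853 + \frac{1}{20927 + 49476}\right) = \left(\left(- 10 i \sqrt{10} - 5\right)^{2} - 31743\right) \left(-18853 + \frac{1}{70403}\right) = \left(\left(-5 - 10 i \sqrt{10}\right)^{2} - 31743\right) \left(- \frac{1327307758}{70403}\right) = \left(-31743 + \left(-5 - 10 i \sqrt{10}\right)^{2}\right) \left(- \frac{1327307758}{70403}\right) = \frac{42132730162194}{70403} - \frac{1327307758 \left(-5 - 10 i \sqrt{10}\right)^{2}}{70403}$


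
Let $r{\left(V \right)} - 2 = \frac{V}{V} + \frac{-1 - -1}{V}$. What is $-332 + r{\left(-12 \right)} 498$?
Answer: $1162$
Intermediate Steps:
$r{\left(V \right)} = 3$ ($r{\left(V \right)} = 2 + \left(\frac{V}{V} + \frac{-1 - -1}{V}\right) = 2 + \left(1 + \frac{-1 + 1}{V}\right) = 2 + \left(1 + \frac{0}{V}\right) = 2 + \left(1 + 0\right) = 2 + 1 = 3$)
$-332 + r{\left(-12 \right)} 498 = -332 + 3 \cdot 498 = -332 + 1494 = 1162$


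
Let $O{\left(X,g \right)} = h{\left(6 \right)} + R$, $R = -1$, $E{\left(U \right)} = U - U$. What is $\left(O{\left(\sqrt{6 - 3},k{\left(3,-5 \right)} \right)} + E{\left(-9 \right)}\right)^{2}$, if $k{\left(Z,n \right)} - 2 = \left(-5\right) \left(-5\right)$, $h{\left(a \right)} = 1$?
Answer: $0$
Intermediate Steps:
$E{\left(U \right)} = 0$
$k{\left(Z,n \right)} = 27$ ($k{\left(Z,n \right)} = 2 - -25 = 2 + 25 = 27$)
$O{\left(X,g \right)} = 0$ ($O{\left(X,g \right)} = 1 - 1 = 0$)
$\left(O{\left(\sqrt{6 - 3},k{\left(3,-5 \right)} \right)} + E{\left(-9 \right)}\right)^{2} = \left(0 + 0\right)^{2} = 0^{2} = 0$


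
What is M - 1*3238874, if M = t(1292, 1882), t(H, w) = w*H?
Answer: -807330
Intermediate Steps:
t(H, w) = H*w
M = 2431544 (M = 1292*1882 = 2431544)
M - 1*3238874 = 2431544 - 1*3238874 = 2431544 - 3238874 = -807330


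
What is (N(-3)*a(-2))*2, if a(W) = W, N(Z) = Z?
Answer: 12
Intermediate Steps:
(N(-3)*a(-2))*2 = -3*(-2)*2 = 6*2 = 12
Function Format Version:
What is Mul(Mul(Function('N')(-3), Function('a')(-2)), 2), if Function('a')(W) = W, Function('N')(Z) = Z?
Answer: 12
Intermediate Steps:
Mul(Mul(Function('N')(-3), Function('a')(-2)), 2) = Mul(Mul(-3, -2), 2) = Mul(6, 2) = 12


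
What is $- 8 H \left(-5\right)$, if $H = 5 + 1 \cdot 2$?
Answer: $280$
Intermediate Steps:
$H = 7$ ($H = 5 + 2 = 7$)
$- 8 H \left(-5\right) = \left(-8\right) 7 \left(-5\right) = \left(-56\right) \left(-5\right) = 280$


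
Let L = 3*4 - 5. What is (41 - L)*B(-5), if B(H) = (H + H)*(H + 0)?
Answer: 1700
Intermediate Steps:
L = 7 (L = 12 - 5 = 7)
B(H) = 2*H² (B(H) = (2*H)*H = 2*H²)
(41 - L)*B(-5) = (41 - 1*7)*(2*(-5)²) = (41 - 7)*(2*25) = 34*50 = 1700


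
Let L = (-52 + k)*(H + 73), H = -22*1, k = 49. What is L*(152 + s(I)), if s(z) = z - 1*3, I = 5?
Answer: -23562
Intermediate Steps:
H = -22
L = -153 (L = (-52 + 49)*(-22 + 73) = -3*51 = -153)
s(z) = -3 + z (s(z) = z - 3 = -3 + z)
L*(152 + s(I)) = -153*(152 + (-3 + 5)) = -153*(152 + 2) = -153*154 = -23562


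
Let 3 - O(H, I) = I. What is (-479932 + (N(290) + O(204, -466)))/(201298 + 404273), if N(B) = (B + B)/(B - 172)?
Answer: -28288027/35728689 ≈ -0.79175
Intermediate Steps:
N(B) = 2*B/(-172 + B) (N(B) = (2*B)/(-172 + B) = 2*B/(-172 + B))
O(H, I) = 3 - I
(-479932 + (N(290) + O(204, -466)))/(201298 + 404273) = (-479932 + (2*290/(-172 + 290) + (3 - 1*(-466))))/(201298 + 404273) = (-479932 + (2*290/118 + (3 + 466)))/605571 = (-479932 + (2*290*(1/118) + 469))*(1/605571) = (-479932 + (290/59 + 469))*(1/605571) = (-479932 + 27961/59)*(1/605571) = -28288027/59*1/605571 = -28288027/35728689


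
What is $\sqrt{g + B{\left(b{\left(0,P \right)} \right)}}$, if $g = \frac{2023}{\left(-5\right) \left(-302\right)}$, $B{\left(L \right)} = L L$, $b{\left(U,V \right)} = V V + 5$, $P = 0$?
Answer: $\frac{\sqrt{60057230}}{1510} \approx 5.1322$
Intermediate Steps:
$b{\left(U,V \right)} = 5 + V^{2}$ ($b{\left(U,V \right)} = V^{2} + 5 = 5 + V^{2}$)
$B{\left(L \right)} = L^{2}$
$g = \frac{2023}{1510} \approx 1.3397$
$\sqrt{g + B{\left(b{\left(0,P \right)} \right)}} = \sqrt{\frac{2023}{1510} + \left(5 + 0^{2}\right)^{2}} = \sqrt{\frac{2023}{1510} + \left(5 + 0\right)^{2}} = \sqrt{\frac{2023}{1510} + 5^{2}} = \sqrt{\frac{2023}{1510} + 25} = \sqrt{\frac{39773}{1510}} = \frac{\sqrt{60057230}}{1510}$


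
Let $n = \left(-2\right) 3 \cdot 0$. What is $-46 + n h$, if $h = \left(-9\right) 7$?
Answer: $-46$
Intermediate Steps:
$n = 0$ ($n = \left(-6\right) 0 = 0$)
$h = -63$
$-46 + n h = -46 + 0 \left(-63\right) = -46 + 0 = -46$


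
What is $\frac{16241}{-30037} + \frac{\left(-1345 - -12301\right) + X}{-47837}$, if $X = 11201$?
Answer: $- \frac{1442450526}{1436879969} \approx -1.0039$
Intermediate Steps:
$\frac{16241}{-30037} + \frac{\left(-1345 - -12301\right) + X}{-47837} = \frac{16241}{-30037} + \frac{\left(-1345 - -12301\right) + 11201}{-47837} = 16241 \left(- \frac{1}{30037}\right) + \left(\left(-1345 + 12301\right) + 11201\right) \left(- \frac{1}{47837}\right) = - \frac{16241}{30037} + \left(10956 + 11201\right) \left(- \frac{1}{47837}\right) = - \frac{16241}{30037} + 22157 \left(- \frac{1}{47837}\right) = - \frac{16241}{30037} - \frac{22157}{47837} = - \frac{1442450526}{1436879969}$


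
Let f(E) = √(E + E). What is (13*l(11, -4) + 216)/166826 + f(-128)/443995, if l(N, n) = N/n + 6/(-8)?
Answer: 31/30332 + 16*I/443995 ≈ 0.001022 + 3.6036e-5*I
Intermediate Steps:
f(E) = √2*√E (f(E) = √(2*E) = √2*√E)
l(N, n) = -¾ + N/n (l(N, n) = N/n + 6*(-⅛) = N/n - ¾ = -¾ + N/n)
(13*l(11, -4) + 216)/166826 + f(-128)/443995 = (13*(-¾ + 11/(-4)) + 216)/166826 + (√2*√(-128))/443995 = (13*(-¾ + 11*(-¼)) + 216)*(1/166826) + (√2*(8*I*√2))*(1/443995) = (13*(-¾ - 11/4) + 216)*(1/166826) + (16*I)*(1/443995) = (13*(-7/2) + 216)*(1/166826) + 16*I/443995 = (-91/2 + 216)*(1/166826) + 16*I/443995 = (341/2)*(1/166826) + 16*I/443995 = 31/30332 + 16*I/443995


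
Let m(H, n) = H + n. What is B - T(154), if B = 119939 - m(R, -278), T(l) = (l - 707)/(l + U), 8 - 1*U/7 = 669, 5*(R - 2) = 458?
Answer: 383793868/3195 ≈ 1.2012e+5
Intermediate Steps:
R = 468/5 (R = 2 + (⅕)*458 = 2 + 458/5 = 468/5 ≈ 93.600)
U = -4627 (U = 56 - 7*669 = 56 - 4683 = -4627)
T(l) = (-707 + l)/(-4627 + l) (T(l) = (l - 707)/(l - 4627) = (-707 + l)/(-4627 + l))
B = 600617/5 (B = 119939 - (468/5 - 278) = 119939 - 1*(-922/5) = 119939 + 922/5 = 600617/5 ≈ 1.2012e+5)
B - T(154) = 600617/5 - (-707 + 154)/(-4627 + 154) = 600617/5 - (-553)/(-4473) = 600617/5 - (-1)*(-553)/4473 = 600617/5 - 1*79/639 = 600617/5 - 79/639 = 383793868/3195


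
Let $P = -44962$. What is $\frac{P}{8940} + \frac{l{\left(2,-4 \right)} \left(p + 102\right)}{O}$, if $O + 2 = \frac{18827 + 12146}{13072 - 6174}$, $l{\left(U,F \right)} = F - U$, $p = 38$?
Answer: $- \frac{26286766537}{76781190} \approx -342.36$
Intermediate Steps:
$O = \frac{17177}{6898}$ ($O = -2 + \frac{18827 + 12146}{13072 - 6174} = -2 + \frac{30973}{6898} = \frac{17177}{6898} \approx 2.4901$)
$\frac{P}{8940} + \frac{l{\left(2,-4 \right)} \left(p + 102\right)}{O} = - \frac{44962}{8940} + \frac{\left(-4 - 2\right) \left(38 + 102\right)}{\frac{17177}{6898}} = \left(-44962\right) \frac{1}{8940} + \left(-4 - 2\right) 140 \cdot \frac{6898}{17177} = - \frac{22481}{4470} + \left(-6\right) 140 \cdot \frac{6898}{17177} = - \frac{22481}{4470} - \frac{5794320}{17177} = - \frac{26286766537}{76781190}$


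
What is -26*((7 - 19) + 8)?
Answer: 104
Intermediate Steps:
-26*((7 - 19) + 8) = -26*(-12 + 8) = -26*(-4) = 104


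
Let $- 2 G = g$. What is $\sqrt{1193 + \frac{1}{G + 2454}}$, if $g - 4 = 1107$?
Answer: $\frac{\sqrt{17199737931}}{3797} \approx 34.54$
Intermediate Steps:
$g = 1111$ ($g = 4 + 1107 = 1111$)
$G = - \frac{1111}{2}$ ($G = \left(- \frac{1}{2}\right) 1111 = - \frac{1111}{2} \approx -555.5$)
$\sqrt{1193 + \frac{1}{G + 2454}} = \sqrt{1193 + \frac{1}{- \frac{1111}{2} + 2454}} = \sqrt{1193 + \frac{1}{\frac{3797}{2}}} = \sqrt{1193 + \frac{2}{3797}} = \sqrt{\frac{4529823}{3797}} = \frac{\sqrt{17199737931}}{3797}$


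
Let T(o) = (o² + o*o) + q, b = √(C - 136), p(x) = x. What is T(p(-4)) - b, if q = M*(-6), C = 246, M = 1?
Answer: 26 - √110 ≈ 15.512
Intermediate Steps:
b = √110 (b = √(246 - 136) = √110 ≈ 10.488)
q = -6 (q = 1*(-6) = -6)
T(o) = -6 + 2*o² (T(o) = (o² + o*o) - 6 = (o² + o²) - 6 = 2*o² - 6 = -6 + 2*o²)
T(p(-4)) - b = (-6 + 2*(-4)²) - √110 = (-6 + 2*16) - √110 = (-6 + 32) - √110 = 26 - √110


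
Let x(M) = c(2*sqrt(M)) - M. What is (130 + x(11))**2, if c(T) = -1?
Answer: 13924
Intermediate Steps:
x(M) = -1 - M
(130 + x(11))**2 = (130 + (-1 - 1*11))**2 = (130 + (-1 - 11))**2 = (130 - 12)**2 = 118**2 = 13924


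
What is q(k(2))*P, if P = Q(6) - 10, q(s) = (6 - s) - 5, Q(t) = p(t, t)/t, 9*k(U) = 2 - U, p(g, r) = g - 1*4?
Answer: -29/3 ≈ -9.6667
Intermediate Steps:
p(g, r) = -4 + g (p(g, r) = g - 4 = -4 + g)
k(U) = 2/9 - U/9 (k(U) = (2 - U)/9 = 2/9 - U/9)
Q(t) = (-4 + t)/t
q(s) = 1 - s
P = -29/3 (P = (-4 + 6)/6 - 10 = (⅙)*2 - 10 = ⅓ - 10 = -29/3 ≈ -9.6667)
q(k(2))*P = (1 - (2/9 - ⅑*2))*(-29/3) = (1 - (2/9 - 2/9))*(-29/3) = (1 - 1*0)*(-29/3) = (1 + 0)*(-29/3) = 1*(-29/3) = -29/3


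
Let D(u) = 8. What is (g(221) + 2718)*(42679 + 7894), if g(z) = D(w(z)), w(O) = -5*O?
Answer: 137861998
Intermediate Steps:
g(z) = 8
(g(221) + 2718)*(42679 + 7894) = (8 + 2718)*(42679 + 7894) = 2726*50573 = 137861998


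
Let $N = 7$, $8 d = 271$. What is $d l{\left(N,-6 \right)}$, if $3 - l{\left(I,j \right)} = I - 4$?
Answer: $0$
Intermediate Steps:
$d = \frac{271}{8}$ ($d = \frac{1}{8} \cdot 271 = \frac{271}{8} \approx 33.875$)
$l{\left(I,j \right)} = 7 - I$ ($l{\left(I,j \right)} = 3 - \left(I - 4\right) = 3 - \left(-4 + I\right) = 7 - I$)
$d l{\left(N,-6 \right)} = \frac{271 \left(7 - 7\right)}{8} = \frac{271}{8} \cdot 0 = 0$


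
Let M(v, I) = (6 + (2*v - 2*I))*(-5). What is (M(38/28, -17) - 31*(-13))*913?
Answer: 1210638/7 ≈ 1.7295e+5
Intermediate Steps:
M(v, I) = -30 - 10*v + 10*I (M(v, I) = (6 + (-2*I + 2*v))*(-5) = (6 - 2*I + 2*v)*(-5) = -30 - 10*v + 10*I)
(M(38/28, -17) - 31*(-13))*913 = ((-30 - 380/28 + 10*(-17)) - 31*(-13))*913 = ((-30 - 380/28 - 170) + 403)*913 = ((-30 - 10*19/14 - 170) + 403)*913 = ((-30 - 95/7 - 170) + 403)*913 = (-1495/7 + 403)*913 = (1326/7)*913 = 1210638/7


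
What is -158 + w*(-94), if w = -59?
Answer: 5388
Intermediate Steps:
-158 + w*(-94) = -158 - 59*(-94) = -158 + 5546 = 5388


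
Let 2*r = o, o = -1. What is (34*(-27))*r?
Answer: 459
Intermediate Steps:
r = -1/2 (r = (1/2)*(-1) = -1/2 ≈ -0.50000)
(34*(-27))*r = (34*(-27))*(-1/2) = -918*(-1/2) = 459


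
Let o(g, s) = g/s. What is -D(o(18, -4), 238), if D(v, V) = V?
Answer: -238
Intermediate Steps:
-D(o(18, -4), 238) = -1*238 = -238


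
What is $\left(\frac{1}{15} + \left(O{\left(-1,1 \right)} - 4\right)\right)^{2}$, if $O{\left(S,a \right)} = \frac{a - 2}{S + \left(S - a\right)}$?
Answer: $\frac{324}{25} \approx 12.96$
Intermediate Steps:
$O{\left(S,a \right)} = \frac{-2 + a}{- a + 2 S}$
$\left(\frac{1}{15} + \left(O{\left(-1,1 \right)} - 4\right)\right)^{2} = \left(\frac{1}{15} - \left(4 - \frac{-2 + 1}{\left(-1\right) 1 + 2 \left(-1\right)}\right)\right)^{2} = \left(\frac{1}{15} - \left(4 - \frac{1}{-1 - 2} \left(-1\right)\right)\right)^{2} = \left(\frac{1}{15} - \left(4 - \frac{1}{-3} \left(-1\right)\right)\right)^{2} = \left(\frac{1}{15} - \frac{11}{3}\right)^{2} = \left(- \frac{18}{5}\right)^{2} = \frac{324}{25}$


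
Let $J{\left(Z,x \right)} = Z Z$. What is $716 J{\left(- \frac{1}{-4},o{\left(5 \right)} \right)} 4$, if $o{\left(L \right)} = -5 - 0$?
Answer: $179$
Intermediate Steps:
$o{\left(L \right)} = -5$ ($o{\left(L \right)} = -5 + 0 = -5$)
$J{\left(Z,x \right)} = Z^{2}$
$716 J{\left(- \frac{1}{-4},o{\left(5 \right)} \right)} 4 = 716 \left(- \frac{1}{-4}\right)^{2} \cdot 4 = 716 \left(\left(-1\right) \left(- \frac{1}{4}\right)\right)^{2} \cdot 4 = 716 \left(\frac{1}{4}\right)^{2} \cdot 4 = 716 \cdot \frac{1}{16} \cdot 4 = 716 \cdot \frac{1}{4} = 179$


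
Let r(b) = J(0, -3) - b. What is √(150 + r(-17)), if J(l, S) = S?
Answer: 2*√41 ≈ 12.806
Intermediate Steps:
r(b) = -3 - b
√(150 + r(-17)) = √(150 + (-3 - 1*(-17))) = √(150 + (-3 + 17)) = √(150 + 14) = √164 = 2*√41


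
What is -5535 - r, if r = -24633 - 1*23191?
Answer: 42289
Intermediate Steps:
r = -47824 (r = -24633 - 23191 = -47824)
-5535 - r = -5535 - 1*(-47824) = -5535 + 47824 = 42289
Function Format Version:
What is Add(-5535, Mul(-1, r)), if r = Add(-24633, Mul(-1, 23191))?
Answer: 42289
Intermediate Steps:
r = -47824 (r = Add(-24633, -23191) = -47824)
Add(-5535, Mul(-1, r)) = Add(-5535, Mul(-1, -47824)) = Add(-5535, 47824) = 42289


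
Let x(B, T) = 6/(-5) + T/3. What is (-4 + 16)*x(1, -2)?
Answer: -112/5 ≈ -22.400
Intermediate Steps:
x(B, T) = -6/5 + T/3 (x(B, T) = 6*(-⅕) + T*(⅓) = -6/5 + T/3)
(-4 + 16)*x(1, -2) = (-4 + 16)*(-6/5 + (⅓)*(-2)) = 12*(-6/5 - ⅔) = 12*(-28/15) = -112/5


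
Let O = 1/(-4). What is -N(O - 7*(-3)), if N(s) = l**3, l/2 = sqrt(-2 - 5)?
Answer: 56*I*sqrt(7) ≈ 148.16*I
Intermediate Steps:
O = -1/4 (O = 1*(-1/4) = -1/4 ≈ -0.25000)
l = 2*I*sqrt(7) (l = 2*sqrt(-2 - 5) = 2*sqrt(-7) = 2*(I*sqrt(7)) = 2*I*sqrt(7) ≈ 5.2915*I)
N(s) = -56*I*sqrt(7) (N(s) = (2*I*sqrt(7))**3 = -56*I*sqrt(7))
-N(O - 7*(-3)) = -(-56)*I*sqrt(7) = 56*I*sqrt(7)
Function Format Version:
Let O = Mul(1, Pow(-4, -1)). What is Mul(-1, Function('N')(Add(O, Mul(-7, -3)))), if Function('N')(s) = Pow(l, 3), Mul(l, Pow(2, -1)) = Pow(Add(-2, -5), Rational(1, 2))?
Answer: Mul(56, I, Pow(7, Rational(1, 2))) ≈ Mul(148.16, I)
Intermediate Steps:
O = Rational(-1, 4) (O = Mul(1, Rational(-1, 4)) = Rational(-1, 4) ≈ -0.25000)
l = Mul(2, I, Pow(7, Rational(1, 2))) (l = Mul(2, Pow(Add(-2, -5), Rational(1, 2))) = Mul(2, Pow(-7, Rational(1, 2))) = Mul(2, Mul(I, Pow(7, Rational(1, 2)))) = Mul(2, I, Pow(7, Rational(1, 2))) ≈ Mul(5.2915, I))
Function('N')(s) = Mul(-56, I, Pow(7, Rational(1, 2))) (Function('N')(s) = Pow(Mul(2, I, Pow(7, Rational(1, 2))), 3) = Mul(-56, I, Pow(7, Rational(1, 2))))
Mul(-1, Function('N')(Add(O, Mul(-7, -3)))) = Mul(-1, Mul(-56, I, Pow(7, Rational(1, 2)))) = Mul(56, I, Pow(7, Rational(1, 2)))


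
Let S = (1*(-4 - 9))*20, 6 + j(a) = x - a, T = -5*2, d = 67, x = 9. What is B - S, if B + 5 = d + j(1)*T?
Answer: 302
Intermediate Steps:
T = -10
j(a) = 3 - a (j(a) = -6 + (9 - a) = 3 - a)
S = -260 (S = (1*(-13))*20 = -13*20 = -260)
B = 42 (B = -5 + (67 + (3 - 1*1)*(-10)) = -5 + (67 + (3 - 1)*(-10)) = -5 + (67 + 2*(-10)) = -5 + (67 - 20) = -5 + 47 = 42)
B - S = 42 - 1*(-260) = 42 + 260 = 302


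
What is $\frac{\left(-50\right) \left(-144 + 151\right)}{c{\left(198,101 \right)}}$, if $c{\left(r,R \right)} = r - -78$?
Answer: $- \frac{175}{138} \approx -1.2681$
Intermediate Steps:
$c{\left(r,R \right)} = 78 + r$ ($c{\left(r,R \right)} = r + 78 = 78 + r$)
$\frac{\left(-50\right) \left(-144 + 151\right)}{c{\left(198,101 \right)}} = \frac{\left(-50\right) \left(-144 + 151\right)}{78 + 198} = \frac{\left(-50\right) 7}{276} = \left(-350\right) \frac{1}{276} = - \frac{175}{138}$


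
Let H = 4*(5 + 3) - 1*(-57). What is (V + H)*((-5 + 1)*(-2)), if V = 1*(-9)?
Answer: 640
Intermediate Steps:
H = 89 (H = 4*8 + 57 = 32 + 57 = 89)
V = -9
(V + H)*((-5 + 1)*(-2)) = (-9 + 89)*((-5 + 1)*(-2)) = 80*(-4*(-2)) = 80*8 = 640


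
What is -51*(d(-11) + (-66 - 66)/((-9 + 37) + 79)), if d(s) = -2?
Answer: 17646/107 ≈ 164.92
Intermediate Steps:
-51*(d(-11) + (-66 - 66)/((-9 + 37) + 79)) = -51*(-2 + (-66 - 66)/((-9 + 37) + 79)) = -51*(-2 - 132/(28 + 79)) = -51*(-2 - 132/107) = -51*(-346/107) = 17646/107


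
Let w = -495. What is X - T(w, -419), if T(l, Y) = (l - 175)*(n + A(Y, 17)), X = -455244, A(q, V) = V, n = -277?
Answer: -629444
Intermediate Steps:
T(l, Y) = 45500 - 260*l (T(l, Y) = (l - 175)*(-277 + 17) = (-175 + l)*(-260) = 45500 - 260*l)
X - T(w, -419) = -455244 - (45500 - 260*(-495)) = -455244 - (45500 + 128700) = -455244 - 1*174200 = -455244 - 174200 = -629444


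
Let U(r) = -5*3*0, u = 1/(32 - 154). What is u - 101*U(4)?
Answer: -1/122 ≈ -0.0081967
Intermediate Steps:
u = -1/122 (u = 1/(-122) = -1/122 ≈ -0.0081967)
U(r) = 0 (U(r) = -15*0 = 0)
u - 101*U(4) = -1/122 - 101*0 = -1/122 + 0 = -1/122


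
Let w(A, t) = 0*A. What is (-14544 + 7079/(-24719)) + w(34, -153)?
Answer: -359520215/24719 ≈ -14544.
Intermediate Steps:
w(A, t) = 0
(-14544 + 7079/(-24719)) + w(34, -153) = (-14544 + 7079/(-24719)) + 0 = (-14544 + 7079*(-1/24719)) + 0 = (-14544 - 7079/24719) + 0 = -359520215/24719 + 0 = -359520215/24719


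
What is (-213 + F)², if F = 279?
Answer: 4356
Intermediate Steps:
(-213 + F)² = (-213 + 279)² = 66² = 4356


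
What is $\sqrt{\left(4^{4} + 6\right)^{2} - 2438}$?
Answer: $\sqrt{66206} \approx 257.31$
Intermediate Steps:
$\sqrt{\left(4^{4} + 6\right)^{2} - 2438} = \sqrt{\left(256 + 6\right)^{2} - 2438} = \sqrt{262^{2} - 2438} = \sqrt{68644 - 2438} = \sqrt{66206}$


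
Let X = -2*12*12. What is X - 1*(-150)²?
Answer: -22788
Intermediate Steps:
X = -288 (X = -24*12 = -288)
X - 1*(-150)² = -288 - 1*(-150)² = -288 - 1*22500 = -288 - 22500 = -22788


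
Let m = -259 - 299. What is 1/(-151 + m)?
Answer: -1/709 ≈ -0.0014104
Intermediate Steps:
m = -558
1/(-151 + m) = 1/(-151 - 558) = 1/(-709) = -1/709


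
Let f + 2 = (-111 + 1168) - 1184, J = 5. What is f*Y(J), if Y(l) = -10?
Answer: 1290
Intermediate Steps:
f = -129 (f = -2 + ((-111 + 1168) - 1184) = -2 + (1057 - 1184) = -2 - 127 = -129)
f*Y(J) = -129*(-10) = 1290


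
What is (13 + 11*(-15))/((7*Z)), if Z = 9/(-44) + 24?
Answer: -6688/7329 ≈ -0.91254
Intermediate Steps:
Z = 1047/44 (Z = 9*(-1/44) + 24 = -9/44 + 24 = 1047/44 ≈ 23.795)
(13 + 11*(-15))/((7*Z)) = (13 + 11*(-15))/((7*(1047/44))) = (13 - 165)/(7329/44) = -152*44/7329 = -6688/7329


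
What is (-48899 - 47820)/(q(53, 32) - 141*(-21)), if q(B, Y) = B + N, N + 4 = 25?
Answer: -96719/3035 ≈ -31.868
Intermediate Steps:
N = 21 (N = -4 + 25 = 21)
q(B, Y) = 21 + B (q(B, Y) = B + 21 = 21 + B)
(-48899 - 47820)/(q(53, 32) - 141*(-21)) = (-48899 - 47820)/((21 + 53) - 141*(-21)) = -96719/(74 + 2961) = -96719/3035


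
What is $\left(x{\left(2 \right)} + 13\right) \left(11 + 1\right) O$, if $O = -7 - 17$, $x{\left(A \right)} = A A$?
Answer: $-4896$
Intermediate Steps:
$x{\left(A \right)} = A^{2}$
$O = -24$ ($O = -7 - 17 = -24$)
$\left(x{\left(2 \right)} + 13\right) \left(11 + 1\right) O = \left(2^{2} + 13\right) \left(11 + 1\right) \left(-24\right) = \left(4 + 13\right) 12 \left(-24\right) = 17 \cdot 12 \left(-24\right) = 204 \left(-24\right) = -4896$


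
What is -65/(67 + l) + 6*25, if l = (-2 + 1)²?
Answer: 10135/68 ≈ 149.04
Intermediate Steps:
l = 1 (l = (-1)² = 1)
-65/(67 + l) + 6*25 = -65/(67 + 1) + 6*25 = -65/68 + 150 = 10135/68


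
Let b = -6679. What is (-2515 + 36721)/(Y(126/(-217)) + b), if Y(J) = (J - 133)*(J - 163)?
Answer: 5478661/2430082 ≈ 2.2545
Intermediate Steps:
Y(J) = (-163 + J)*(-133 + J) (Y(J) = (-133 + J)*(-163 + J) = (-163 + J)*(-133 + J))
(-2515 + 36721)/(Y(126/(-217)) + b) = (-2515 + 36721)/((21679 + (126/(-217))² - 37296/(-217)) - 6679) = 34206/((21679 + (126*(-1/217))² - 37296*(-1)/217) - 6679) = 34206/((21679 + (-18/31)² - 296*(-18/31)) - 6679) = 34206/((21679 + 324/961 + 5328/31) - 6679) = 34206/(20999011/961 - 6679) = 34206/(14580492/961) = 34206*(961/14580492) = 5478661/2430082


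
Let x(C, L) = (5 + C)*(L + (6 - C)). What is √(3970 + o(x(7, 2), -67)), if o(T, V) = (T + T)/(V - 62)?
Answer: √7340186/43 ≈ 63.006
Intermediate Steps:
x(C, L) = (5 + C)*(6 + L - C)
o(T, V) = 2*T/(-62 + V) (o(T, V) = (2*T)/(-62 + V) = 2*T/(-62 + V))
√(3970 + o(x(7, 2), -67)) = √(3970 + 2*(30 + 7 - 1*7² + 5*2 + 7*2)/(-62 - 67)) = √(3970 + 2*(30 + 7 - 1*49 + 10 + 14)/(-129)) = √(3970 + 2*(30 + 7 - 49 + 10 + 14)*(-1/129)) = √(3970 + 2*12*(-1/129)) = √(3970 - 8/43) = √(170702/43) = √7340186/43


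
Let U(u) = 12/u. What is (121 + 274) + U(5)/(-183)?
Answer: 120471/305 ≈ 394.99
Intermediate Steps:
(121 + 274) + U(5)/(-183) = (121 + 274) + (12/5)/(-183) = 395 + (12*(⅕))*(-1/183) = 395 + (12/5)*(-1/183) = 395 - 4/305 = 120471/305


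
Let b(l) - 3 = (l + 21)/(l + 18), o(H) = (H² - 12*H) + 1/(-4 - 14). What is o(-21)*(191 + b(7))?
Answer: 3380183/25 ≈ 1.3521e+5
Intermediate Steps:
o(H) = -1/18 + H² - 12*H (o(H) = (H² - 12*H) + 1/(-18) = (H² - 12*H) - 1/18 = -1/18 + H² - 12*H)
b(l) = 3 + (21 + l)/(18 + l) (b(l) = 3 + (l + 21)/(l + 18) = 3 + (21 + l)/(18 + l))
o(-21)*(191 + b(7)) = (-1/18 + (-21)² - 12*(-21))*(191 + (75 + 4*7)/(18 + 7)) = (-1/18 + 441 + 252)*(191 + (75 + 28)/25) = 12473*(191 + (1/25)*103)/18 = 12473*(191 + 103/25)/18 = (12473/18)*(4878/25) = 3380183/25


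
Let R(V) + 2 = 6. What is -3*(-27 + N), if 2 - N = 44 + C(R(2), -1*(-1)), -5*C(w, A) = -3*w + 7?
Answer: 210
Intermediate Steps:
R(V) = 4 (R(V) = -2 + 6 = 4)
C(w, A) = -7/5 + 3*w/5 (C(w, A) = -(-3*w + 7)/5 = -(7 - 3*w)/5 = -7/5 + 3*w/5)
N = -43 (N = 2 - (44 + (-7/5 + (⅗)*4)) = 2 - (44 + (-7/5 + 12/5)) = 2 - (44 + 1) = 2 - 1*45 = 2 - 45 = -43)
-3*(-27 + N) = -3*(-27 - 43) = -3*(-70) = 210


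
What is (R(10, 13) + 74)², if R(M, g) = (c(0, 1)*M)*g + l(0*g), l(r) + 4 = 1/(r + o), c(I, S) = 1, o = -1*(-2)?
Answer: 160801/4 ≈ 40200.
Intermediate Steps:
o = 2
l(r) = -4 + 1/(2 + r) (l(r) = -4 + 1/(r + 2) = -4 + 1/(2 + r))
R(M, g) = -7/2 + M*g (R(M, g) = (1*M)*g + (-7 - 0*g)/(2 + 0*g) = M*g + (-7 - 4*0)/(2 + 0) = M*g + (-7 + 0)/2 = M*g + (½)*(-7) = M*g - 7/2 = -7/2 + M*g)
(R(10, 13) + 74)² = ((-7/2 + 10*13) + 74)² = ((-7/2 + 130) + 74)² = (253/2 + 74)² = (401/2)² = 160801/4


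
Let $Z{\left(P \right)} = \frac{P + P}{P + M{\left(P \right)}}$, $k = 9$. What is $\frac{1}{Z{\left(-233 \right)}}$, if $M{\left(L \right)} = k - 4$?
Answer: $\frac{114}{233} \approx 0.48927$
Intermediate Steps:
$M{\left(L \right)} = 5$ ($M{\left(L \right)} = 9 - 4 = 5$)
$Z{\left(P \right)} = \frac{2 P}{5 + P}$ ($Z{\left(P \right)} = \frac{P + P}{P + 5} = \frac{2 P}{5 + P}$)
$\frac{1}{Z{\left(-233 \right)}} = \frac{1}{2 \left(-233\right) \frac{1}{5 - 233}} = \frac{1}{2 \left(-233\right) \frac{1}{-228}} = \frac{1}{2 \left(-233\right) \left(- \frac{1}{228}\right)} = \frac{1}{\frac{233}{114}} = \frac{114}{233}$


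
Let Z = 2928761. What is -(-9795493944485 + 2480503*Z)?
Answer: 2530693497702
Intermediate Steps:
-(-9795493944485 + 2480503*Z) = -2480503/(1/(-3948995 + 2928761)) = -2480503/(1/(-1020234)) = -2480503/(-1/1020234) = -2480503*(-1020234) = 2530693497702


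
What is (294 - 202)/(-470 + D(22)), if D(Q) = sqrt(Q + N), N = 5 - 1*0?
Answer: -43240/220873 - 276*sqrt(3)/220873 ≈ -0.19793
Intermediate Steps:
N = 5 (N = 5 + 0 = 5)
D(Q) = sqrt(5 + Q) (D(Q) = sqrt(Q + 5) = sqrt(5 + Q))
(294 - 202)/(-470 + D(22)) = (294 - 202)/(-470 + sqrt(5 + 22)) = 92/(-470 + sqrt(27)) = 92/(-470 + 3*sqrt(3))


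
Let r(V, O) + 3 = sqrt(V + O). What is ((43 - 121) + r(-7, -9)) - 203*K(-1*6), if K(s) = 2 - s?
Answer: -1705 + 4*I ≈ -1705.0 + 4.0*I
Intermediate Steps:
r(V, O) = -3 + sqrt(O + V) (r(V, O) = -3 + sqrt(V + O) = -3 + sqrt(O + V))
((43 - 121) + r(-7, -9)) - 203*K(-1*6) = ((43 - 121) + (-3 + sqrt(-9 - 7))) - 203*(2 - (-1)*6) = (-78 + (-3 + sqrt(-16))) - 203*(2 - 1*(-6)) = (-78 + (-3 + 4*I)) - 203*(2 + 6) = (-81 + 4*I) - 203*8 = (-81 + 4*I) - 1624 = -1705 + 4*I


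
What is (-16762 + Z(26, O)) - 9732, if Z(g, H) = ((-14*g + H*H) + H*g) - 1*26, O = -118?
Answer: -16028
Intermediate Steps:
Z(g, H) = -26 + H**2 - 14*g + H*g (Z(g, H) = ((-14*g + H**2) + H*g) - 26 = ((H**2 - 14*g) + H*g) - 26 = (H**2 - 14*g + H*g) - 26 = -26 + H**2 - 14*g + H*g)
(-16762 + Z(26, O)) - 9732 = (-16762 + (-26 + (-118)**2 - 14*26 - 118*26)) - 9732 = (-16762 + (-26 + 13924 - 364 - 3068)) - 9732 = (-16762 + 10466) - 9732 = -6296 - 9732 = -16028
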